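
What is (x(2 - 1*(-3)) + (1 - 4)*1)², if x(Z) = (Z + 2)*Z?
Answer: 1024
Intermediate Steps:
x(Z) = Z*(2 + Z) (x(Z) = (2 + Z)*Z = Z*(2 + Z))
(x(2 - 1*(-3)) + (1 - 4)*1)² = ((2 - 1*(-3))*(2 + (2 - 1*(-3))) + (1 - 4)*1)² = ((2 + 3)*(2 + (2 + 3)) - 3*1)² = (5*(2 + 5) - 3)² = (5*7 - 3)² = (35 - 3)² = 32² = 1024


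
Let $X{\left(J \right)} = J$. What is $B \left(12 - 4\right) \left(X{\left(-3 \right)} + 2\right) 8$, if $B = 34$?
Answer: $-2176$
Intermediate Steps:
$B \left(12 - 4\right) \left(X{\left(-3 \right)} + 2\right) 8 = 34 \left(12 - 4\right) \left(-3 + 2\right) 8 = 34 \cdot 8 \left(-1\right) 8 = 34 \left(-8\right) 8 = \left(-272\right) 8 = -2176$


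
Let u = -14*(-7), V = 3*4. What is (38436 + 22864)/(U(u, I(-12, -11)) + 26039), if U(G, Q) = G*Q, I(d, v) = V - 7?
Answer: 61300/26529 ≈ 2.3107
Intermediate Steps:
V = 12
u = 98
I(d, v) = 5 (I(d, v) = 12 - 7 = 5)
(38436 + 22864)/(U(u, I(-12, -11)) + 26039) = (38436 + 22864)/(98*5 + 26039) = 61300/(490 + 26039) = 61300/26529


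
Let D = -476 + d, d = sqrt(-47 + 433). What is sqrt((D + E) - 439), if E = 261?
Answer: sqrt(-654 + sqrt(386)) ≈ 25.186*I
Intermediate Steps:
d = sqrt(386) ≈ 19.647
D = -476 + sqrt(386) ≈ -456.35
sqrt((D + E) - 439) = sqrt(((-476 + sqrt(386)) + 261) - 439) = sqrt((-215 + sqrt(386)) - 439) = sqrt(-654 + sqrt(386))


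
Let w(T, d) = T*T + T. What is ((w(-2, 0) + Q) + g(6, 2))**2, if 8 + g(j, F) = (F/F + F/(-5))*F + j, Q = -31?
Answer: 22201/25 ≈ 888.04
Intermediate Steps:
w(T, d) = T + T**2 (w(T, d) = T**2 + T = T + T**2)
g(j, F) = -8 + j + F*(1 - F/5) (g(j, F) = -8 + ((F/F + F/(-5))*F + j) = -8 + ((1 + F*(-1/5))*F + j) = -8 + ((1 - F/5)*F + j) = -8 + (F*(1 - F/5) + j) = -8 + (j + F*(1 - F/5)) = -8 + j + F*(1 - F/5))
((w(-2, 0) + Q) + g(6, 2))**2 = ((-2*(1 - 2) - 31) + (-8 + 2 + 6 - 1/5*2**2))**2 = ((-2*(-1) - 31) + (-8 + 2 + 6 - 1/5*4))**2 = ((2 - 31) + (-8 + 2 + 6 - 4/5))**2 = (-29 - 4/5)**2 = (-149/5)**2 = 22201/25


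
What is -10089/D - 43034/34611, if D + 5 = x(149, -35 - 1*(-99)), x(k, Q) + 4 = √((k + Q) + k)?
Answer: -3154805965/9725691 - 10089*√362/281 ≈ -1007.5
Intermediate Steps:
x(k, Q) = -4 + √(Q + 2*k) (x(k, Q) = -4 + √((k + Q) + k) = -4 + √((Q + k) + k) = -4 + √(Q + 2*k))
D = -9 + √362 (D = -5 + (-4 + √((-35 - 1*(-99)) + 2*149)) = -5 + (-4 + √((-35 + 99) + 298)) = -5 + (-4 + √(64 + 298)) = -5 + (-4 + √362) = -9 + √362 ≈ 10.026)
-10089/D - 43034/34611 = -10089/(-9 + √362) - 43034/34611 = -43034/34611 - 10089/(-9 + √362)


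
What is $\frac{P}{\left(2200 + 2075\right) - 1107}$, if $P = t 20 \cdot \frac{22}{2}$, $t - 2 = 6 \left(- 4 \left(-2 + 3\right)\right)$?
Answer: $- \frac{55}{36} \approx -1.5278$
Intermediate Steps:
$t = -22$ ($t = 2 + 6 \left(- 4 \left(-2 + 3\right)\right) = 2 + 6 \left(\left(-4\right) 1\right) = 2 + 6 \left(-4\right) = 2 - 24 = -22$)
$P = -4840$ ($P = \left(-22\right) 20 \cdot \frac{22}{2} = - 440 \cdot 22 \cdot \frac{1}{2} = \left(-440\right) 11 = -4840$)
$\frac{P}{\left(2200 + 2075\right) - 1107} = - \frac{4840}{\left(2200 + 2075\right) - 1107} = - \frac{4840}{4275 - 1107} = - \frac{4840}{3168} = \left(-4840\right) \frac{1}{3168} = - \frac{55}{36}$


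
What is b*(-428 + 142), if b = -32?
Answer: 9152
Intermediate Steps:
b*(-428 + 142) = -32*(-428 + 142) = -32*(-286) = 9152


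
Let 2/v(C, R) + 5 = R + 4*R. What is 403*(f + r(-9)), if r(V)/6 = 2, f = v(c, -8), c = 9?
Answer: 216814/45 ≈ 4818.1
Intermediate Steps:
v(C, R) = 2/(-5 + 5*R) (v(C, R) = 2/(-5 + (R + 4*R)) = 2/(-5 + 5*R))
f = -2/45 (f = 2/(5*(-1 - 8)) = (⅖)/(-9) = (⅖)*(-⅑) = -2/45 ≈ -0.044444)
r(V) = 12 (r(V) = 6*2 = 12)
403*(f + r(-9)) = 403*(-2/45 + 12) = 403*(538/45) = 216814/45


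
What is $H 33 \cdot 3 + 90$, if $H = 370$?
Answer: $36720$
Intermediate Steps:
$H 33 \cdot 3 + 90 = 370 \cdot 33 \cdot 3 + 90 = 370 \cdot 99 + 90 = 36630 + 90 = 36720$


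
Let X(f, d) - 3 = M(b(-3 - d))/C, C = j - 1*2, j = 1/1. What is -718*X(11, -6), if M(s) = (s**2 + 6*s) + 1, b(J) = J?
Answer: 17950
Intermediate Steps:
j = 1
C = -1 (C = 1 - 1*2 = 1 - 2 = -1)
M(s) = 1 + s**2 + 6*s
X(f, d) = 20 - (-3 - d)**2 + 6*d (X(f, d) = 3 + (1 + (-3 - d)**2 + 6*(-3 - d))/(-1) = 3 + (1 + (-3 - d)**2 + (-18 - 6*d))*(-1) = 3 + (-17 + (-3 - d)**2 - 6*d)*(-1) = 3 + (17 - (-3 - d)**2 + 6*d) = 20 - (-3 - d)**2 + 6*d)
-718*X(11, -6) = -718*(11 - 1*(-6)**2) = -718*(11 - 1*36) = -718*(11 - 36) = -718*(-25) = 17950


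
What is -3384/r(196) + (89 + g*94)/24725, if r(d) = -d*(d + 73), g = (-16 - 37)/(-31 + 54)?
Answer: 88482563/1499141035 ≈ 0.059022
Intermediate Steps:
g = -53/23 ≈ -2.3043
r(d) = -d*(73 + d)
-3384/r(196) + (89 + g*94)/24725 = -3384*(-1/(196*(73 + 196))) + (89 - 53/23*94)/24725 = -3384/((-1*196*269)) + (89 - 4982/23)*(1/24725) = -3384/(-52724) - 2935/23*1/24725 = -3384*(-1/52724) - 587/113735 = 846/13181 - 587/113735 = 88482563/1499141035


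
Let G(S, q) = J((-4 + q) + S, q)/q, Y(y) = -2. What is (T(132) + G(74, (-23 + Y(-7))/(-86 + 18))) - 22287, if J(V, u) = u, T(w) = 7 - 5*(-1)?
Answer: -22274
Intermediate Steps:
T(w) = 12 (T(w) = 7 + 5 = 12)
G(S, q) = 1 (G(S, q) = q/q = 1)
(T(132) + G(74, (-23 + Y(-7))/(-86 + 18))) - 22287 = (12 + 1) - 22287 = 13 - 22287 = -22274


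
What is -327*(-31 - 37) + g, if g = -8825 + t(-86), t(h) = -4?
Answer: 13407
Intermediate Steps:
g = -8829 (g = -8825 - 4 = -8829)
-327*(-31 - 37) + g = -327*(-31 - 37) - 8829 = -327*(-68) - 8829 = 22236 - 8829 = 13407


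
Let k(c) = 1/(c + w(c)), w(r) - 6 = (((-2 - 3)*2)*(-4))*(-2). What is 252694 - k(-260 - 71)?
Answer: 102341071/405 ≈ 2.5269e+5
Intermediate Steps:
w(r) = -74 (w(r) = 6 + (((-2 - 3)*2)*(-4))*(-2) = 6 + (-5*2*(-4))*(-2) = 6 - 10*(-4)*(-2) = 6 + 40*(-2) = 6 - 80 = -74)
k(c) = 1/(-74 + c) (k(c) = 1/(c - 74) = 1/(-74 + c))
252694 - k(-260 - 71) = 252694 - 1/(-74 + (-260 - 71)) = 252694 - 1/(-74 - 331) = 252694 - 1/(-405) = 252694 - 1*(-1/405) = 252694 + 1/405 = 102341071/405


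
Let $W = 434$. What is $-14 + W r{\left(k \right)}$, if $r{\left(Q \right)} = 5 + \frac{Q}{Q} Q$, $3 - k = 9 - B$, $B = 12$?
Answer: $4760$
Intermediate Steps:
$k = 6$ ($k = 3 - \left(9 - 12\right) = 3 - -3 = 3 + 3 = 6$)
$r{\left(Q \right)} = 5 + Q$ ($r{\left(Q \right)} = 5 + 1 Q = 5 + Q$)
$-14 + W r{\left(k \right)} = -14 + 434 \left(5 + 6\right) = -14 + 434 \cdot 11 = -14 + 4774 = 4760$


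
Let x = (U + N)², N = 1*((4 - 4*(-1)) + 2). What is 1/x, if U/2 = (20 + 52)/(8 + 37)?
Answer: 25/4356 ≈ 0.0057392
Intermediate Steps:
U = 16/5 (U = 2*((20 + 52)/(8 + 37)) = 2*(72/45) = 2*(72*(1/45)) = 2*(8/5) = 16/5 ≈ 3.2000)
N = 10 (N = 1*((4 + 4) + 2) = 1*(8 + 2) = 1*10 = 10)
x = 4356/25 (x = (16/5 + 10)² = (66/5)² = 4356/25 ≈ 174.24)
1/x = 1/(4356/25) = 25/4356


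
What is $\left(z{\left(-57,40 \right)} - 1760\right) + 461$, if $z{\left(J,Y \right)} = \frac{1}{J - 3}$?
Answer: $- \frac{77941}{60} \approx -1299.0$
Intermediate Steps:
$z{\left(J,Y \right)} = \frac{1}{-3 + J}$
$\left(z{\left(-57,40 \right)} - 1760\right) + 461 = \left(\frac{1}{-3 - 57} - 1760\right) + 461 = \left(\frac{1}{-60} - 1760\right) + 461 = \left(- \frac{1}{60} - 1760\right) + 461 = - \frac{105601}{60} + 461 = - \frac{77941}{60}$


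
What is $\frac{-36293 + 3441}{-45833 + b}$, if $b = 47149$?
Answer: $- \frac{8213}{329} \approx -24.964$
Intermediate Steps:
$\frac{-36293 + 3441}{-45833 + b} = \frac{-36293 + 3441}{-45833 + 47149} = - \frac{32852}{1316} = \left(-32852\right) \frac{1}{1316} = - \frac{8213}{329}$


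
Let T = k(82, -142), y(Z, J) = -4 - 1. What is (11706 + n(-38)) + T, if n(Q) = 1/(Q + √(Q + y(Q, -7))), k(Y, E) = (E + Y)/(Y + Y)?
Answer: 713655839/60967 - I*√43/1487 ≈ 11706.0 - 0.0044098*I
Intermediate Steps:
y(Z, J) = -5
k(Y, E) = (E + Y)/(2*Y) (k(Y, E) = (E + Y)/((2*Y)) = (E + Y)*(1/(2*Y)) = (E + Y)/(2*Y))
T = -15/41 (T = (½)*(-142 + 82)/82 = (½)*(1/82)*(-60) = -15/41 ≈ -0.36585)
n(Q) = 1/(Q + √(-5 + Q)) (n(Q) = 1/(Q + √(Q - 5)) = 1/(Q + √(-5 + Q)))
(11706 + n(-38)) + T = (11706 + 1/(-38 + √(-5 - 38))) - 15/41 = (11706 + 1/(-38 + √(-43))) - 15/41 = (11706 + 1/(-38 + I*√43)) - 15/41 = 479931/41 + 1/(-38 + I*√43)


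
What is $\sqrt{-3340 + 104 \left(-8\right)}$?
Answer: $2 i \sqrt{1043} \approx 64.591 i$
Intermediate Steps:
$\sqrt{-3340 + 104 \left(-8\right)} = \sqrt{-3340 - 832} = \sqrt{-4172} = 2 i \sqrt{1043}$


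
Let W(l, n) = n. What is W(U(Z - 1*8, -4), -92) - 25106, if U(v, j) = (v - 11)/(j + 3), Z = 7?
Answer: -25198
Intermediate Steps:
U(v, j) = (-11 + v)/(3 + j)
W(U(Z - 1*8, -4), -92) - 25106 = -92 - 25106 = -25198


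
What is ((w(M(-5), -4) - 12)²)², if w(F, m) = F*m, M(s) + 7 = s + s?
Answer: 9834496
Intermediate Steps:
M(s) = -7 + 2*s (M(s) = -7 + (s + s) = -7 + 2*s)
((w(M(-5), -4) - 12)²)² = (((-7 + 2*(-5))*(-4) - 12)²)² = (((-7 - 10)*(-4) - 12)²)² = ((-17*(-4) - 12)²)² = ((68 - 12)²)² = (56²)² = 3136² = 9834496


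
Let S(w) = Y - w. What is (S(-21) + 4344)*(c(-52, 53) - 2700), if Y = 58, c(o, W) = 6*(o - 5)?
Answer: -13454766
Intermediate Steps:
c(o, W) = -30 + 6*o (c(o, W) = 6*(-5 + o) = -30 + 6*o)
S(w) = 58 - w
(S(-21) + 4344)*(c(-52, 53) - 2700) = ((58 - 1*(-21)) + 4344)*((-30 + 6*(-52)) - 2700) = ((58 + 21) + 4344)*((-30 - 312) - 2700) = (79 + 4344)*(-342 - 2700) = 4423*(-3042) = -13454766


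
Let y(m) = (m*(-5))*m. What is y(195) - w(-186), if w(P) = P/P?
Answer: -190126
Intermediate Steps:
y(m) = -5*m² (y(m) = (-5*m)*m = -5*m²)
w(P) = 1
y(195) - w(-186) = -5*195² - 1*1 = -5*38025 - 1 = -190125 - 1 = -190126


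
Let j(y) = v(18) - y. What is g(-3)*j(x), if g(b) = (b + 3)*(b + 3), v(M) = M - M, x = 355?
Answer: 0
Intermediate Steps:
v(M) = 0
g(b) = (3 + b)**2 (g(b) = (3 + b)*(3 + b) = (3 + b)**2)
j(y) = -y (j(y) = 0 - y = -y)
g(-3)*j(x) = (3 - 3)**2*(-1*355) = 0**2*(-355) = 0*(-355) = 0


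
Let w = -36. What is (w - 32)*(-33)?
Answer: 2244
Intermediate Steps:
(w - 32)*(-33) = (-36 - 32)*(-33) = -68*(-33) = 2244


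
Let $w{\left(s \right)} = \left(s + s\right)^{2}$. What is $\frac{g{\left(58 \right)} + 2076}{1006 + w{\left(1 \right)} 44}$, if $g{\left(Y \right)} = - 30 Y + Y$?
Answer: $\frac{1}{3} \approx 0.33333$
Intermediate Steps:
$w{\left(s \right)} = 4 s^{2}$ ($w{\left(s \right)} = \left(2 s\right)^{2} = 4 s^{2}$)
$g{\left(Y \right)} = - 29 Y$
$\frac{g{\left(58 \right)} + 2076}{1006 + w{\left(1 \right)} 44} = \frac{\left(-29\right) 58 + 2076}{1006 + 4 \cdot 1^{2} \cdot 44} = \frac{-1682 + 2076}{1006 + 4 \cdot 1 \cdot 44} = \frac{394}{1006 + 4 \cdot 44} = \frac{394}{1006 + 176} = \frac{394}{1182} = 394 \cdot \frac{1}{1182} = \frac{1}{3}$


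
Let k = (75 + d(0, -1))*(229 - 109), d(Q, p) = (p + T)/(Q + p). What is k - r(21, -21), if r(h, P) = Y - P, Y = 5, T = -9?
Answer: 10174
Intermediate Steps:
d(Q, p) = (-9 + p)/(Q + p) (d(Q, p) = (p - 9)/(Q + p) = (-9 + p)/(Q + p))
r(h, P) = 5 - P
k = 10200 (k = (75 + (-9 - 1)/(0 - 1))*(229 - 109) = (75 - 10/(-1))*120 = (75 - 1*(-10))*120 = (75 + 10)*120 = 85*120 = 10200)
k - r(21, -21) = 10200 - (5 - 1*(-21)) = 10200 - (5 + 21) = 10200 - 1*26 = 10200 - 26 = 10174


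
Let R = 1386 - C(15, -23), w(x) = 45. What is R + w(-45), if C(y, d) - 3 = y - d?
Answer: 1390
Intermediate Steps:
C(y, d) = 3 + y - d (C(y, d) = 3 + (y - d) = 3 + y - d)
R = 1345 (R = 1386 - (3 + 15 - 1*(-23)) = 1386 - (3 + 15 + 23) = 1386 - 1*41 = 1386 - 41 = 1345)
R + w(-45) = 1345 + 45 = 1390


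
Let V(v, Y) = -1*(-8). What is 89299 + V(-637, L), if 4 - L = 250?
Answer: 89307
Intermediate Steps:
L = -246 (L = 4 - 1*250 = 4 - 250 = -246)
V(v, Y) = 8
89299 + V(-637, L) = 89299 + 8 = 89307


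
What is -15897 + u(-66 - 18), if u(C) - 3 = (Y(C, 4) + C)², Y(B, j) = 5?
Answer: -9653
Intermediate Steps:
u(C) = 3 + (5 + C)²
-15897 + u(-66 - 18) = -15897 + (3 + (5 + (-66 - 18))²) = -15897 + (3 + (5 - 84)²) = -15897 + (3 + (-79)²) = -15897 + (3 + 6241) = -15897 + 6244 = -9653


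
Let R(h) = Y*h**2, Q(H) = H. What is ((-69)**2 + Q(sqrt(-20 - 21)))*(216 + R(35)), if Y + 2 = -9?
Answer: -63126099 - 13259*I*sqrt(41) ≈ -6.3126e+7 - 84899.0*I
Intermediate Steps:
Y = -11 (Y = -2 - 9 = -11)
R(h) = -11*h**2
((-69)**2 + Q(sqrt(-20 - 21)))*(216 + R(35)) = ((-69)**2 + sqrt(-20 - 21))*(216 - 11*35**2) = (4761 + sqrt(-41))*(216 - 11*1225) = (4761 + I*sqrt(41))*(216 - 13475) = (4761 + I*sqrt(41))*(-13259) = -63126099 - 13259*I*sqrt(41)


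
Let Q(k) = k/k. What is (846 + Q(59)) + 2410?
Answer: 3257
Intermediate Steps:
Q(k) = 1
(846 + Q(59)) + 2410 = (846 + 1) + 2410 = 847 + 2410 = 3257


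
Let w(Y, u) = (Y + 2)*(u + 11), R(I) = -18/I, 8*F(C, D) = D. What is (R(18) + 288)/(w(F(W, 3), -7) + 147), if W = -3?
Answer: 574/313 ≈ 1.8339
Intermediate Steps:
F(C, D) = D/8
w(Y, u) = (2 + Y)*(11 + u)
(R(18) + 288)/(w(F(W, 3), -7) + 147) = (-18/18 + 288)/((22 + 2*(-7) + 11*((1/8)*3) + ((1/8)*3)*(-7)) + 147) = (-18*1/18 + 288)/((22 - 14 + 11*(3/8) + (3/8)*(-7)) + 147) = (-1 + 288)/((22 - 14 + 33/8 - 21/8) + 147) = 287/(19/2 + 147) = 287/(313/2) = 287*(2/313) = 574/313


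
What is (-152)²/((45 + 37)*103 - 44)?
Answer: 11552/4201 ≈ 2.7498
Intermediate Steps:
(-152)²/((45 + 37)*103 - 44) = 23104/(82*103 - 44) = 23104/(8446 - 44) = 23104/8402 = 23104*(1/8402) = 11552/4201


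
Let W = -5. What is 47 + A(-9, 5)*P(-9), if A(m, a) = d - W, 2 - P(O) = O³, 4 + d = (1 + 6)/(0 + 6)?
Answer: 9785/6 ≈ 1630.8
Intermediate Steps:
d = -17/6 (d = -4 + (1 + 6)/(0 + 6) = -4 + 7/6 = -17/6 ≈ -2.8333)
P(O) = 2 - O³
A(m, a) = 13/6 (A(m, a) = -17/6 - 1*(-5) = -17/6 + 5 = 13/6)
47 + A(-9, 5)*P(-9) = 47 + 13*(2 - 1*(-9)³)/6 = 47 + 13*(2 - 1*(-729))/6 = 47 + 13*(2 + 729)/6 = 47 + (13/6)*731 = 47 + 9503/6 = 9785/6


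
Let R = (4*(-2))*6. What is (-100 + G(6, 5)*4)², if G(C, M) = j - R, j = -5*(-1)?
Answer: 12544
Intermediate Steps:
R = -48 (R = -8*6 = -48)
j = 5
G(C, M) = 53 (G(C, M) = 5 - 1*(-48) = 5 + 48 = 53)
(-100 + G(6, 5)*4)² = (-100 + 53*4)² = (-100 + 212)² = 112² = 12544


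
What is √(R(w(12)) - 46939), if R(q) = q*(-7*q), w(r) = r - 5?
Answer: I*√47282 ≈ 217.44*I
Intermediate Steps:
w(r) = -5 + r
R(q) = -7*q²
√(R(w(12)) - 46939) = √(-7*(-5 + 12)² - 46939) = √(-7*7² - 46939) = √(-7*49 - 46939) = √(-343 - 46939) = √(-47282) = I*√47282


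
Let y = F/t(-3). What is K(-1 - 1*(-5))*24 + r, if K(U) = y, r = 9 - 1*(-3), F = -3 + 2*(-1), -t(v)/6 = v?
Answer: 16/3 ≈ 5.3333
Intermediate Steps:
t(v) = -6*v
F = -5 (F = -3 - 2 = -5)
y = -5/18 (y = -5/((-6*(-3))) = -5/18 ≈ -0.27778)
r = 12 (r = 9 + 3 = 12)
K(U) = -5/18
K(-1 - 1*(-5))*24 + r = -5/18*24 + 12 = -20/3 + 12 = 16/3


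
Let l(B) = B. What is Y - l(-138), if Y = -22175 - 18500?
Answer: -40537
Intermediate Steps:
Y = -40675
Y - l(-138) = -40675 - 1*(-138) = -40675 + 138 = -40537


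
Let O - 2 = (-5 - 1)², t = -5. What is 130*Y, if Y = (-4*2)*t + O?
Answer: 10140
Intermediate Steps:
O = 38 (O = 2 + (-5 - 1)² = 2 + (-6)² = 2 + 36 = 38)
Y = 78 (Y = -4*2*(-5) + 38 = -8*(-5) + 38 = 40 + 38 = 78)
130*Y = 130*78 = 10140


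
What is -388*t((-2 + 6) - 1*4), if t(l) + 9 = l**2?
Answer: 3492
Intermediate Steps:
t(l) = -9 + l**2
-388*t((-2 + 6) - 1*4) = -388*(-9 + ((-2 + 6) - 1*4)**2) = -388*(-9 + (4 - 4)**2) = -388*(-9 + 0**2) = -388*(-9 + 0) = -388*(-9) = 3492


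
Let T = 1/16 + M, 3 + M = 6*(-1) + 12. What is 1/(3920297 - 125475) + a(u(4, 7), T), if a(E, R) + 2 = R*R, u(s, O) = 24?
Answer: 3584209507/485737216 ≈ 7.3789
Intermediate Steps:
M = 3 (M = -3 + (6*(-1) + 12) = -3 + (-6 + 12) = -3 + 6 = 3)
T = 49/16 (T = 1/16 + 3 = 49/16 ≈ 3.0625)
a(E, R) = -2 + R² (a(E, R) = -2 + R*R = -2 + R²)
1/(3920297 - 125475) + a(u(4, 7), T) = 1/(3920297 - 125475) + (-2 + (49/16)²) = 1/3794822 + (-2 + 2401/256) = 1/3794822 + 1889/256 = 3584209507/485737216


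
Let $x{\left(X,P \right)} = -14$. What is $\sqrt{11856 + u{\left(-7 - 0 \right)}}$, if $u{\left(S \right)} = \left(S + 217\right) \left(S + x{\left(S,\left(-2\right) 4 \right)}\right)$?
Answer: $\sqrt{7446} \approx 86.29$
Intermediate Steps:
$u{\left(S \right)} = \left(-14 + S\right) \left(217 + S\right)$ ($u{\left(S \right)} = \left(S + 217\right) \left(S - 14\right) = \left(217 + S\right) \left(-14 + S\right) = \left(-14 + S\right) \left(217 + S\right)$)
$\sqrt{11856 + u{\left(-7 - 0 \right)}} = \sqrt{11856 + \left(-3038 + \left(-7 - 0\right)^{2} + 203 \left(-7 - 0\right)\right)} = \sqrt{11856 + \left(-3038 + \left(-7 + 0\right)^{2} + 203 \left(-7 + 0\right)\right)} = \sqrt{11856 + \left(-3038 + \left(-7\right)^{2} + 203 \left(-7\right)\right)} = \sqrt{11856 - 4410} = \sqrt{7446}$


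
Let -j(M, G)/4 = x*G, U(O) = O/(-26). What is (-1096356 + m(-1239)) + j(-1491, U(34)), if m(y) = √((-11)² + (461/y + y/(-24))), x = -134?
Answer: -14261740/13 + √4230865338/4956 ≈ -1.0970e+6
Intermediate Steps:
U(O) = -O/26 (U(O) = O*(-1/26) = -O/26)
j(M, G) = 536*G (j(M, G) = -(-536)*G = 536*G)
m(y) = √(121 + 461/y - y/24) (m(y) = √(121 + (461/y + y*(-1/24))) = √(121 + (461/y - y/24)) = √(121 + 461/y - y/24))
(-1096356 + m(-1239)) + j(-1491, U(34)) = (-1096356 + √(17424 - 6*(-1239) + 66384/(-1239))/12) + 536*(-1/26*34) = (-1096356 + √(17424 + 7434 + 66384*(-1/1239))/12) + 536*(-17/13) = (-1096356 + √(17424 + 7434 - 22128/413)/12) - 9112/13 = (-1096356 + √(10244226/413)/12) - 9112/13 = (-1096356 + (√4230865338/413)/12) - 9112/13 = (-1096356 + √4230865338/4956) - 9112/13 = -14261740/13 + √4230865338/4956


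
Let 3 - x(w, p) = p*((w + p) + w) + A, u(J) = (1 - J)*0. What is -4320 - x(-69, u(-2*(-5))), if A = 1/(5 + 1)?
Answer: -25937/6 ≈ -4322.8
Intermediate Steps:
u(J) = 0
A = ⅙ (A = 1/6 = ⅙ ≈ 0.16667)
x(w, p) = 17/6 - p*(p + 2*w) (x(w, p) = 3 - (p*((w + p) + w) + ⅙) = 3 - (p*((p + w) + w) + ⅙) = 3 - (p*(p + 2*w) + ⅙) = 3 - (⅙ + p*(p + 2*w)) = 3 + (-⅙ - p*(p + 2*w)) = 17/6 - p*(p + 2*w))
-4320 - x(-69, u(-2*(-5))) = -4320 - (17/6 - 1*0² - 2*0*(-69)) = -4320 - (17/6 - 1*0 + 0) = -4320 - (17/6 + 0 + 0) = -4320 - 1*17/6 = -4320 - 17/6 = -25937/6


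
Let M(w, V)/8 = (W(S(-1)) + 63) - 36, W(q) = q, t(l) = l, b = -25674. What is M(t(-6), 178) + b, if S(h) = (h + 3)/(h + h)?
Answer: -25466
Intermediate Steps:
S(h) = (3 + h)/(2*h) (S(h) = (3 + h)/((2*h)) = (3 + h)*(1/(2*h)) = (3 + h)/(2*h))
M(w, V) = 208 (M(w, V) = 8*(((½)*(3 - 1)/(-1) + 63) - 36) = 8*(((½)*(-1)*2 + 63) - 36) = 8*((-1 + 63) - 36) = 8*(62 - 36) = 8*26 = 208)
M(t(-6), 178) + b = 208 - 25674 = -25466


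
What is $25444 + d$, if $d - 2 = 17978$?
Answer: $43424$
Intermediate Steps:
$d = 17980$ ($d = 2 + 17978 = 17980$)
$25444 + d = 25444 + 17980 = 43424$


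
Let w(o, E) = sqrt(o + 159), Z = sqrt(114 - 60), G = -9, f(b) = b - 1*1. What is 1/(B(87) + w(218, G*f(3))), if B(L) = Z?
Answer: 1/(sqrt(377) + 3*sqrt(6)) ≈ 0.037362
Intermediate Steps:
f(b) = -1 + b (f(b) = b - 1 = -1 + b)
Z = 3*sqrt(6) (Z = sqrt(54) = 3*sqrt(6) ≈ 7.3485)
w(o, E) = sqrt(159 + o)
B(L) = 3*sqrt(6)
1/(B(87) + w(218, G*f(3))) = 1/(3*sqrt(6) + sqrt(159 + 218)) = 1/(3*sqrt(6) + sqrt(377)) = 1/(sqrt(377) + 3*sqrt(6))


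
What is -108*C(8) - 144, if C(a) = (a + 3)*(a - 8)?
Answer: -144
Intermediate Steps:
C(a) = (-8 + a)*(3 + a) (C(a) = (3 + a)*(-8 + a) = (-8 + a)*(3 + a))
-108*C(8) - 144 = -108*(-24 + 8² - 5*8) - 144 = -108*(-24 + 64 - 40) - 144 = -108*0 - 144 = 0 - 144 = -144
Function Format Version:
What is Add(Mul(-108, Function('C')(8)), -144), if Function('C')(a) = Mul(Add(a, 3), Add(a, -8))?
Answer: -144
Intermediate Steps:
Function('C')(a) = Mul(Add(-8, a), Add(3, a)) (Function('C')(a) = Mul(Add(3, a), Add(-8, a)) = Mul(Add(-8, a), Add(3, a)))
Add(Mul(-108, Function('C')(8)), -144) = Add(Mul(-108, Add(-24, Pow(8, 2), Mul(-5, 8))), -144) = Add(Mul(-108, Add(-24, 64, -40)), -144) = Add(Mul(-108, 0), -144) = Add(0, -144) = -144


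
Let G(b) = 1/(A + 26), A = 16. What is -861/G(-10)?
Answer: -36162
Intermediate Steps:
G(b) = 1/42 (G(b) = 1/(16 + 26) = 1/42)
-861/G(-10) = -861/1/42 = -861*42 = -36162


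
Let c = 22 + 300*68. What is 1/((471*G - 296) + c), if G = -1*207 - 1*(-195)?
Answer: 1/14474 ≈ 6.9089e-5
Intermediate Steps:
G = -12 (G = -207 + 195 = -12)
c = 20422 (c = 22 + 20400 = 20422)
1/((471*G - 296) + c) = 1/((471*(-12) - 296) + 20422) = 1/((-5652 - 296) + 20422) = 1/(-5948 + 20422) = 1/14474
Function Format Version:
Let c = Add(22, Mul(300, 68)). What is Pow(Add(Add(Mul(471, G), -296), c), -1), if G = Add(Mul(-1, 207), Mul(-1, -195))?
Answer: Rational(1, 14474) ≈ 6.9089e-5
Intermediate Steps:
G = -12 (G = Add(-207, 195) = -12)
c = 20422 (c = Add(22, 20400) = 20422)
Pow(Add(Add(Mul(471, G), -296), c), -1) = Pow(Add(Add(Mul(471, -12), -296), 20422), -1) = Pow(Add(Add(-5652, -296), 20422), -1) = Pow(Add(-5948, 20422), -1) = Pow(14474, -1) = Rational(1, 14474)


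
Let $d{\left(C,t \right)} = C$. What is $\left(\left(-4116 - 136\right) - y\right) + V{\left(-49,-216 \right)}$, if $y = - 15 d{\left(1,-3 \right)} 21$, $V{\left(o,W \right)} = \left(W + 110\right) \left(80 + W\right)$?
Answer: $10479$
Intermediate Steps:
$V{\left(o,W \right)} = \left(80 + W\right) \left(110 + W\right)$ ($V{\left(o,W \right)} = \left(110 + W\right) \left(80 + W\right) = \left(80 + W\right) \left(110 + W\right)$)
$y = -315$ ($y = \left(-15\right) 1 \cdot 21 = \left(-15\right) 21 = -315$)
$\left(\left(-4116 - 136\right) - y\right) + V{\left(-49,-216 \right)} = \left(\left(-4116 - 136\right) - -315\right) + \left(8800 + \left(-216\right)^{2} + 190 \left(-216\right)\right) = \left(-4252 + 315\right) + \left(8800 + 46656 - 41040\right) = -3937 + 14416 = 10479$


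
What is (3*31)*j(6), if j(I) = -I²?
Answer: -3348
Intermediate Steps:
(3*31)*j(6) = (3*31)*(-1*6²) = 93*(-1*36) = 93*(-36) = -3348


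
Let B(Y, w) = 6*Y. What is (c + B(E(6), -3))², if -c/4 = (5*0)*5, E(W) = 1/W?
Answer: 1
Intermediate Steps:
c = 0 (c = -4*5*0*5 = -0*5 = -4*0 = 0)
(c + B(E(6), -3))² = (0 + 6/6)² = (0 + 6*(⅙))² = (0 + 1)² = 1² = 1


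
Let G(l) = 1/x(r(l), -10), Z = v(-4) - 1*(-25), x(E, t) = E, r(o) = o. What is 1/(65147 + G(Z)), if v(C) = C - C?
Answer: 25/1628676 ≈ 1.5350e-5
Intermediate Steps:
v(C) = 0
Z = 25 (Z = 0 - 1*(-25) = 0 + 25 = 25)
G(l) = 1/l
1/(65147 + G(Z)) = 1/(65147 + 1/25) = 1/(1628676/25) = 25/1628676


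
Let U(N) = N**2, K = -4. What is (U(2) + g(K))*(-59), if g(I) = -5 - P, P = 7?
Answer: 472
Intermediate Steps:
g(I) = -12 (g(I) = -5 - 1*7 = -5 - 7 = -12)
(U(2) + g(K))*(-59) = (2**2 - 12)*(-59) = (4 - 12)*(-59) = -8*(-59) = 472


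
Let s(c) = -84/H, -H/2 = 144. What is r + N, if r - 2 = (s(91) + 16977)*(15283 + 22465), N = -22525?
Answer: 3845017697/6 ≈ 6.4084e+8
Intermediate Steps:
H = -288 (H = -2*144 = -288)
s(c) = 7/24 (s(c) = -84/(-288) = -84*(-1/288) = 7/24)
r = 3845152847/6 (r = 2 + (7/24 + 16977)*(15283 + 22465) = 2 + (407455/24)*37748 = 2 + 3845152835/6 = 3845152847/6 ≈ 6.4086e+8)
r + N = 3845152847/6 - 22525 = 3845017697/6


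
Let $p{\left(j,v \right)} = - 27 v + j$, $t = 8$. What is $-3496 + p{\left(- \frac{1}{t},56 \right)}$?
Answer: $- \frac{40065}{8} \approx -5008.1$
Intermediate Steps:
$p{\left(j,v \right)} = j - 27 v$
$-3496 + p{\left(- \frac{1}{t},56 \right)} = -3496 - \frac{12097}{8} = - \frac{40065}{8}$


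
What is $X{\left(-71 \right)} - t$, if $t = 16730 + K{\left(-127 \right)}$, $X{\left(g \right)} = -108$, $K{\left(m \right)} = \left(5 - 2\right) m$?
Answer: $-16457$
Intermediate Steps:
$K{\left(m \right)} = 3 m$
$t = 16349$ ($t = 16730 + 3 \left(-127\right) = 16730 - 381 = 16349$)
$X{\left(-71 \right)} - t = -108 - 16349 = -16457$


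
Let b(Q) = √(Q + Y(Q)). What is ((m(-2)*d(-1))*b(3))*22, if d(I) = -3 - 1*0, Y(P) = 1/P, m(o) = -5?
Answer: 110*√30 ≈ 602.50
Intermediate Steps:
Y(P) = 1/P
d(I) = -3 (d(I) = -3 + 0 = -3)
b(Q) = √(Q + 1/Q)
((m(-2)*d(-1))*b(3))*22 = ((-5*(-3))*√(3 + 1/3))*22 = (15*√(3 + ⅓))*22 = (15*√(10/3))*22 = (15*(√30/3))*22 = (5*√30)*22 = 110*√30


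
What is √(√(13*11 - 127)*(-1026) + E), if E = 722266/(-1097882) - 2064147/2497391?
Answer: I*√7715939760663440887896312374/1370920312931 ≈ 64.074*I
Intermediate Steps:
E = -2034985222330/1370920312931 (E = 722266*(-1/1097882) - 2064147*1/2497391 = -361133/548941 - 2064147/2497391 = -2034985222330/1370920312931 ≈ -1.4844)
√(√(13*11 - 127)*(-1026) + E) = √(√(13*11 - 127)*(-1026) - 2034985222330/1370920312931) = √(√(143 - 127)*(-1026) - 2034985222330/1370920312931) = √(√16*(-1026) - 2034985222330/1370920312931) = √(4*(-1026) - 2034985222330/1370920312931) = √(-4104 - 2034985222330/1370920312931) = √(-5628291949491154/1370920312931) = I*√7715939760663440887896312374/1370920312931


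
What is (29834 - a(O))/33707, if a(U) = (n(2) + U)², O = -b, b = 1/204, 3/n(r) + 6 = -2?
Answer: 134223323/151648704 ≈ 0.88509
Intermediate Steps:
n(r) = -3/8 (n(r) = 3/(-6 - 2) = 3/(-8) = 3*(-⅛) = -3/8)
b = 1/204 ≈ 0.0049020
O = -1/204 (O = -1*1/204 = -1/204 ≈ -0.0049020)
a(U) = (-3/8 + U)²
(29834 - a(O))/33707 = (29834 - (-3 + 8*(-1/204))²/64)/33707 = (29834 - (-3 - 2/51)²/64)*(1/33707) = (29834 - (-155/51)²/64)*(1/33707) = (29834 - 24025/(64*2601))*(1/33707) = (29834 - 1*24025/166464)*(1/33707) = (29834 - 24025/166464)*(1/33707) = (4966262951/166464)*(1/33707) = 134223323/151648704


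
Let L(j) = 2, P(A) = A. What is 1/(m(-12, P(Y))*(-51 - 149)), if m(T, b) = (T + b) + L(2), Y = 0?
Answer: 1/2000 ≈ 0.00050000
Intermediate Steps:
m(T, b) = 2 + T + b (m(T, b) = (T + b) + 2 = 2 + T + b)
1/(m(-12, P(Y))*(-51 - 149)) = 1/((2 - 12 + 0)*(-51 - 149)) = 1/(-10*(-200)) = 1/2000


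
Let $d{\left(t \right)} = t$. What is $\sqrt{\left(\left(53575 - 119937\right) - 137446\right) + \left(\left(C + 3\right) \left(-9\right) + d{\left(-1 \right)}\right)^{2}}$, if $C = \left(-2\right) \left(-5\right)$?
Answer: $2 i \sqrt{47471} \approx 435.76 i$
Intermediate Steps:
$C = 10$
$\sqrt{\left(\left(53575 - 119937\right) - 137446\right) + \left(\left(C + 3\right) \left(-9\right) + d{\left(-1 \right)}\right)^{2}} = \sqrt{\left(\left(53575 - 119937\right) - 137446\right) + \left(\left(10 + 3\right) \left(-9\right) - 1\right)^{2}} = \sqrt{\left(-66362 - 137446\right) + \left(13 \left(-9\right) - 1\right)^{2}} = \sqrt{-203808 + \left(-117 - 1\right)^{2}} = \sqrt{-203808 + \left(-118\right)^{2}} = \sqrt{-203808 + 13924} = \sqrt{-189884} = 2 i \sqrt{47471}$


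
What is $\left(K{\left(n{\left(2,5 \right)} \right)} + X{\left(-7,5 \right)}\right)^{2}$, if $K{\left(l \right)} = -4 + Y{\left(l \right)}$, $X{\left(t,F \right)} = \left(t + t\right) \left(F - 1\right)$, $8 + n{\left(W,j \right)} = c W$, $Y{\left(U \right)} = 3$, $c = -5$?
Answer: $3249$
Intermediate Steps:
$n{\left(W,j \right)} = -8 - 5 W$
$X{\left(t,F \right)} = 2 t \left(-1 + F\right)$
$K{\left(l \right)} = -1$ ($K{\left(l \right)} = -4 + 3 = -1$)
$\left(K{\left(n{\left(2,5 \right)} \right)} + X{\left(-7,5 \right)}\right)^{2} = \left(-1 + 2 \left(-7\right) \left(-1 + 5\right)\right)^{2} = \left(-1 + 2 \left(-7\right) 4\right)^{2} = \left(-1 - 56\right)^{2} = \left(-57\right)^{2} = 3249$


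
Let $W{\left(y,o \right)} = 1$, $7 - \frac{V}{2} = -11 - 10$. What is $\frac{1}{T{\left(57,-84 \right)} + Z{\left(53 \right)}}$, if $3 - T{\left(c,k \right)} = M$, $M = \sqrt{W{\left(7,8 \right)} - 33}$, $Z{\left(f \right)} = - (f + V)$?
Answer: $\frac{i}{2 \left(- 53 i + 2 \sqrt{2}\right)} \approx -0.0094072 + 0.00050203 i$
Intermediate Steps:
$V = 56$ ($V = 14 - 2 \left(-11 - 10\right) = 14 - -42 = 14 + 42 = 56$)
$Z{\left(f \right)} = -56 - f$ ($Z{\left(f \right)} = - (f + 56) = - (56 + f) = -56 - f$)
$M = 4 i \sqrt{2}$ ($M = \sqrt{1 - 33} = \sqrt{-32} = 4 i \sqrt{2} \approx 5.6569 i$)
$T{\left(c,k \right)} = 3 - 4 i \sqrt{2}$
$\frac{1}{T{\left(57,-84 \right)} + Z{\left(53 \right)}} = \frac{1}{\left(3 - 4 i \sqrt{2}\right) - 109} = \frac{1}{-106 - 4 i \sqrt{2}}$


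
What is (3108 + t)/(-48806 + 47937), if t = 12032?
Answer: -15140/869 ≈ -17.422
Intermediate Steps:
(3108 + t)/(-48806 + 47937) = (3108 + 12032)/(-48806 + 47937) = 15140/(-869) = 15140*(-1/869) = -15140/869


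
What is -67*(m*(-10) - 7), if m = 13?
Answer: 9179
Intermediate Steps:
-67*(m*(-10) - 7) = -67*(13*(-10) - 7) = -67*(-130 - 7) = -67*(-137) = 9179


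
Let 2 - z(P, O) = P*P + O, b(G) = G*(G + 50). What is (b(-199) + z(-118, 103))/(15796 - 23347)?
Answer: -15626/7551 ≈ -2.0694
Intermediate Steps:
b(G) = G*(50 + G)
z(P, O) = 2 - O - P² (z(P, O) = 2 - (P*P + O) = 2 - (P² + O) = 2 - (O + P²) = 2 + (-O - P²) = 2 - O - P²)
(b(-199) + z(-118, 103))/(15796 - 23347) = (-199*(50 - 199) + (2 - 1*103 - 1*(-118)²))/(15796 - 23347) = (-199*(-149) + (2 - 103 - 1*13924))/(-7551) = (29651 + (2 - 103 - 13924))*(-1/7551) = (29651 - 14025)*(-1/7551) = 15626*(-1/7551) = -15626/7551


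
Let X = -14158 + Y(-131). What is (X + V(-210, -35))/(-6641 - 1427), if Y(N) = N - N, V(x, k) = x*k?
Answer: 1702/2017 ≈ 0.84383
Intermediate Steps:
V(x, k) = k*x
Y(N) = 0
X = -14158 (X = -14158 + 0 = -14158)
(X + V(-210, -35))/(-6641 - 1427) = (-14158 - 35*(-210))/(-6641 - 1427) = (-14158 + 7350)/(-8068) = -6808*(-1/8068) = 1702/2017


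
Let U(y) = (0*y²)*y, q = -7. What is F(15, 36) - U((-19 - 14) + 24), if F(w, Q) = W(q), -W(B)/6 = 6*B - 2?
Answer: 264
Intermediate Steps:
U(y) = 0 (U(y) = 0*y = 0)
W(B) = 12 - 36*B (W(B) = -6*(6*B - 2) = -6*(-2 + 6*B) = 12 - 36*B)
F(w, Q) = 264 (F(w, Q) = 12 - 36*(-7) = 12 + 252 = 264)
F(15, 36) - U((-19 - 14) + 24) = 264 - 1*0 = 264 + 0 = 264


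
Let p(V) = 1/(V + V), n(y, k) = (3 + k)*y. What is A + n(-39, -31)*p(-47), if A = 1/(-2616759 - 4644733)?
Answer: -3964774679/341290124 ≈ -11.617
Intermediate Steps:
n(y, k) = y*(3 + k)
p(V) = 1/(2*V)
A = -1/7261492 (A = 1/(-7261492) = -1/7261492 ≈ -1.3771e-7)
A + n(-39, -31)*p(-47) = -1/7261492 + (-39*(3 - 31))*((1/2)/(-47)) = -1/7261492 + (-39*(-28))*((1/2)*(-1/47)) = -1/7261492 + 1092*(-1/94) = -1/7261492 - 546/47 = -3964774679/341290124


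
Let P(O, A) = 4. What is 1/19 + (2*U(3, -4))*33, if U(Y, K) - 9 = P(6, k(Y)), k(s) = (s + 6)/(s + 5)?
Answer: 16303/19 ≈ 858.05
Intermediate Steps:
k(s) = (6 + s)/(5 + s)
U(Y, K) = 13 (U(Y, K) = 9 + 4 = 13)
1/19 + (2*U(3, -4))*33 = 1/19 + (2*13)*33 = 1/19 + 26*33 = 1/19 + 858 = 16303/19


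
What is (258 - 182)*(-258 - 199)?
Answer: -34732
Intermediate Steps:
(258 - 182)*(-258 - 199) = 76*(-457) = -34732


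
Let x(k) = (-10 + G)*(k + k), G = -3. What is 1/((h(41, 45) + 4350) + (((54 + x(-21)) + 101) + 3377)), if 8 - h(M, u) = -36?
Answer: 1/8472 ≈ 0.00011804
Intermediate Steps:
h(M, u) = 44 (h(M, u) = 8 - 1*(-36) = 8 + 36 = 44)
x(k) = -26*k (x(k) = (-10 - 3)*(k + k) = -26*k)
1/((h(41, 45) + 4350) + (((54 + x(-21)) + 101) + 3377)) = 1/((44 + 4350) + (((54 - 26*(-21)) + 101) + 3377)) = 1/(4394 + (((54 + 546) + 101) + 3377)) = 1/(4394 + ((600 + 101) + 3377)) = 1/(4394 + (701 + 3377)) = 1/(4394 + 4078) = 1/8472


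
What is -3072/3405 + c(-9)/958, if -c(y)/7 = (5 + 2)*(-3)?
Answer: -814147/1087330 ≈ -0.74876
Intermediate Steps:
c(y) = 147 (c(y) = -7*(5 + 2)*(-3) = -49*(-3) = -7*(-21) = 147)
-3072/3405 + c(-9)/958 = -3072/3405 + 147/958 = -3072*1/3405 + 147*(1/958) = -1024/1135 + 147/958 = -814147/1087330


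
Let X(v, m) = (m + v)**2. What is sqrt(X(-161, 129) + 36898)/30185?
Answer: sqrt(37922)/30185 ≈ 0.0064514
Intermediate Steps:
sqrt(X(-161, 129) + 36898)/30185 = sqrt((129 - 161)**2 + 36898)/30185 = sqrt((-32)**2 + 36898)*(1/30185) = sqrt(1024 + 36898)*(1/30185) = sqrt(37922)*(1/30185) = sqrt(37922)/30185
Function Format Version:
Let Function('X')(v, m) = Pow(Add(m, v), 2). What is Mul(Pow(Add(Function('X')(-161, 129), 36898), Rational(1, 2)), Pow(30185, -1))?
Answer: Mul(Rational(1, 30185), Pow(37922, Rational(1, 2))) ≈ 0.0064514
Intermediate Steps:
Mul(Pow(Add(Function('X')(-161, 129), 36898), Rational(1, 2)), Pow(30185, -1)) = Mul(Pow(Add(Pow(Add(129, -161), 2), 36898), Rational(1, 2)), Pow(30185, -1)) = Mul(Pow(Add(Pow(-32, 2), 36898), Rational(1, 2)), Rational(1, 30185)) = Mul(Pow(Add(1024, 36898), Rational(1, 2)), Rational(1, 30185)) = Mul(Pow(37922, Rational(1, 2)), Rational(1, 30185)) = Mul(Rational(1, 30185), Pow(37922, Rational(1, 2)))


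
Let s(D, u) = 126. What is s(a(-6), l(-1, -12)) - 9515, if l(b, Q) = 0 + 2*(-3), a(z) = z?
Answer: -9389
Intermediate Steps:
l(b, Q) = -6 (l(b, Q) = 0 - 6 = -6)
s(a(-6), l(-1, -12)) - 9515 = 126 - 9515 = -9389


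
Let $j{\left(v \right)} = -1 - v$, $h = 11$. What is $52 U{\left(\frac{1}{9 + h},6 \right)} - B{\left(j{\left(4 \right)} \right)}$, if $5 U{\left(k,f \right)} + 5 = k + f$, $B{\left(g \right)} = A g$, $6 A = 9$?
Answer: $\frac{921}{50} \approx 18.42$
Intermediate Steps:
$A = \frac{3}{2}$ ($A = \frac{1}{6} \cdot 9 = \frac{3}{2} \approx 1.5$)
$B{\left(g \right)} = \frac{3 g}{2}$
$U{\left(k,f \right)} = -1 + \frac{f}{5} + \frac{k}{5}$ ($U{\left(k,f \right)} = -1 + \frac{k + f}{5} = -1 + \frac{f + k}{5} = -1 + \left(\frac{f}{5} + \frac{k}{5}\right) = -1 + \frac{f}{5} + \frac{k}{5}$)
$52 U{\left(\frac{1}{9 + h},6 \right)} - B{\left(j{\left(4 \right)} \right)} = 52 \left(-1 + \frac{1}{5} \cdot 6 + \frac{1}{5 \left(9 + 11\right)}\right) - \frac{3 \left(-1 - 4\right)}{2} = 52 \left(-1 + \frac{6}{5} + \frac{1}{5 \cdot 20}\right) - \frac{3 \left(-1 - 4\right)}{2} = 52 \left(-1 + \frac{6}{5} + \frac{1}{5} \cdot \frac{1}{20}\right) - \frac{3}{2} \left(-5\right) = 52 \left(-1 + \frac{6}{5} + \frac{1}{100}\right) - - \frac{15}{2} = 52 \cdot \frac{21}{100} + \frac{15}{2} = \frac{273}{25} + \frac{15}{2} = \frac{921}{50}$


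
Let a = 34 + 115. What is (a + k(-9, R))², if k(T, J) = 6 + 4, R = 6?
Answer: 25281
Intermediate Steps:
k(T, J) = 10
a = 149
(a + k(-9, R))² = (149 + 10)² = 159² = 25281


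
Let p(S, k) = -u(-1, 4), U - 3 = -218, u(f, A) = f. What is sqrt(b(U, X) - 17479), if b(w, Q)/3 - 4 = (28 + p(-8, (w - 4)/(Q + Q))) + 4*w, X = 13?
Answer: 2*I*sqrt(4990) ≈ 141.28*I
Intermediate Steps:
U = -215 (U = 3 - 218 = -215)
p(S, k) = 1 (p(S, k) = -1*(-1) = 1)
b(w, Q) = 99 + 12*w (b(w, Q) = 12 + 3*((28 + 1) + 4*w) = 12 + 3*(29 + 4*w) = 12 + (87 + 12*w) = 99 + 12*w)
sqrt(b(U, X) - 17479) = sqrt((99 + 12*(-215)) - 17479) = sqrt((99 - 2580) - 17479) = sqrt(-2481 - 17479) = sqrt(-19960) = 2*I*sqrt(4990)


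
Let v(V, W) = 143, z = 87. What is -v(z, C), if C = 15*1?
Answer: -143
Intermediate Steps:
C = 15
-v(z, C) = -1*143 = -143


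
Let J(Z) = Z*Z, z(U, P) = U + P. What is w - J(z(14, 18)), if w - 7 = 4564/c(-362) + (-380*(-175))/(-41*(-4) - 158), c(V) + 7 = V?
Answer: 3709913/369 ≈ 10054.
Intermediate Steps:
c(V) = -7 + V
z(U, P) = P + U
J(Z) = Z²
w = 4087769/369 (w = 7 + (4564/(-7 - 362) + (-380*(-175))/(-41*(-4) - 158)) = 7 + (4564/(-369) + 66500/(164 - 158)) = 7 + (4564*(-1/369) + 66500/6) = 7 + (-4564/369 + 66500*(⅙)) = 7 + (-4564/369 + 33250/3) = 7 + 4085186/369 = 4087769/369 ≈ 11078.)
w - J(z(14, 18)) = 4087769/369 - (18 + 14)² = 4087769/369 - 1*32² = 4087769/369 - 1*1024 = 4087769/369 - 1024 = 3709913/369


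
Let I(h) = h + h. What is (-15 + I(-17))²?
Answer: 2401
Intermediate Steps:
I(h) = 2*h
(-15 + I(-17))² = (-15 + 2*(-17))² = (-15 - 34)² = (-49)² = 2401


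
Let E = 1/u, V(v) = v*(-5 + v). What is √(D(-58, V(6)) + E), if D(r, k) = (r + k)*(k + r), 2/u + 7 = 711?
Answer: 4*√191 ≈ 55.281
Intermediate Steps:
u = 1/352 (u = 2/(-7 + 711) = 2/704 = 2*(1/704) = 1/352 ≈ 0.0028409)
D(r, k) = (k + r)² (D(r, k) = (k + r)*(k + r) = (k + r)²)
E = 352 (E = 1/(1/352) = 352)
√(D(-58, V(6)) + E) = √((6*(-5 + 6) - 58)² + 352) = √((6*1 - 58)² + 352) = √((6 - 58)² + 352) = √((-52)² + 352) = √(2704 + 352) = √3056 = 4*√191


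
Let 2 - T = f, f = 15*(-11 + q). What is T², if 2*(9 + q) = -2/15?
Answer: 91809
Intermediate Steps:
q = -136/15 (q = -9 + (-2/15)/2 = -9 + (-2*1/15)/2 = -9 + (½)*(-2/15) = -9 - 1/15 = -136/15 ≈ -9.0667)
f = -301 (f = 15*(-11 - 136/15) = 15*(-301/15) = -301)
T = 303 (T = 2 - 1*(-301) = 2 + 301 = 303)
T² = 303² = 91809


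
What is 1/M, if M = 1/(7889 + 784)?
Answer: 8673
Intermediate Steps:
M = 1/8673 ≈ 0.00011530
1/M = 1/(1/8673) = 8673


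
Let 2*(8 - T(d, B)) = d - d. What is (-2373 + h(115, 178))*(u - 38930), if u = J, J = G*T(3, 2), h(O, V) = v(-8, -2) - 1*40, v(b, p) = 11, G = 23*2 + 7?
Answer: 92491412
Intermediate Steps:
T(d, B) = 8 (T(d, B) = 8 - (d - d)/2 = 8 - ½*0 = 8 + 0 = 8)
G = 53 (G = 46 + 7 = 53)
h(O, V) = -29 (h(O, V) = 11 - 1*40 = 11 - 40 = -29)
J = 424 (J = 53*8 = 424)
u = 424
(-2373 + h(115, 178))*(u - 38930) = (-2373 - 29)*(424 - 38930) = -2402*(-38506) = 92491412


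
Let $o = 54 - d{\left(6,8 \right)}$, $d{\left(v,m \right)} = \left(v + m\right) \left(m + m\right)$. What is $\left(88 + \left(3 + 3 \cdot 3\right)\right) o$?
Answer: $-17000$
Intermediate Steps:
$d{\left(v,m \right)} = 2 m \left(m + v\right)$ ($d{\left(v,m \right)} = \left(m + v\right) 2 m = 2 m \left(m + v\right)$)
$o = -170$ ($o = 54 - 2 \cdot 8 \left(8 + 6\right) = 54 - 2 \cdot 8 \cdot 14 = 54 - 224 = -170$)
$\left(88 + \left(3 + 3 \cdot 3\right)\right) o = \left(88 + \left(3 + 3 \cdot 3\right)\right) \left(-170\right) = \left(88 + \left(3 + 9\right)\right) \left(-170\right) = \left(88 + 12\right) \left(-170\right) = 100 \left(-170\right) = -17000$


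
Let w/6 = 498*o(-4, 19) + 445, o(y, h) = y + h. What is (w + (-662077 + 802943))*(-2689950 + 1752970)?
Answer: -176485804880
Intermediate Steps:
o(y, h) = h + y
w = 47490 (w = 6*(498*(19 - 4) + 445) = 6*(498*15 + 445) = 6*(7470 + 445) = 6*7915 = 47490)
(w + (-662077 + 802943))*(-2689950 + 1752970) = (47490 + (-662077 + 802943))*(-2689950 + 1752970) = (47490 + 140866)*(-936980) = 188356*(-936980) = -176485804880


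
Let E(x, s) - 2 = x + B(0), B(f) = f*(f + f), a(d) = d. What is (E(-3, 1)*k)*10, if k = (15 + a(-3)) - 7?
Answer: -50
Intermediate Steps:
B(f) = 2*f² (B(f) = f*(2*f) = 2*f²)
E(x, s) = 2 + x (E(x, s) = 2 + (x + 2*0²) = 2 + (x + 2*0) = 2 + (x + 0) = 2 + x)
k = 5 (k = (15 - 3) - 7 = 12 - 7 = 5)
(E(-3, 1)*k)*10 = ((2 - 3)*5)*10 = -1*5*10 = -5*10 = -50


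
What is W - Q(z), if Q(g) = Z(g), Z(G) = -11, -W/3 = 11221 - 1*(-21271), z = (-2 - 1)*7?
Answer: -97465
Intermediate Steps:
z = -21 (z = -3*7 = -21)
W = -97476 (W = -3*(11221 - 1*(-21271)) = -3*(11221 + 21271) = -3*32492 = -97476)
Q(g) = -11
W - Q(z) = -97476 - 1*(-11) = -97476 + 11 = -97465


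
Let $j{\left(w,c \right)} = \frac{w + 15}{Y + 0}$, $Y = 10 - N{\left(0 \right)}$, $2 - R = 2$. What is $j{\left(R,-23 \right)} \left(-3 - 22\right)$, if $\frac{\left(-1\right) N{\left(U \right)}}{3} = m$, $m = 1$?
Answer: $- \frac{375}{13} \approx -28.846$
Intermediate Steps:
$R = 0$ ($R = 2 - 2 = 0$)
$N{\left(U \right)} = -3$ ($N{\left(U \right)} = \left(-3\right) 1 = -3$)
$Y = 13$ ($Y = 10 - -3 = 10 + 3 = 13$)
$j{\left(w,c \right)} = \frac{15}{13} + \frac{w}{13}$ ($j{\left(w,c \right)} = \frac{w + 15}{13 + 0} = \frac{15 + w}{13} = \left(15 + w\right) \frac{1}{13} = \frac{15}{13} + \frac{w}{13}$)
$j{\left(R,-23 \right)} \left(-3 - 22\right) = \left(\frac{15}{13} + \frac{1}{13} \cdot 0\right) \left(-3 - 22\right) = \left(\frac{15}{13} + 0\right) \left(-25\right) = \frac{15}{13} \left(-25\right) = - \frac{375}{13}$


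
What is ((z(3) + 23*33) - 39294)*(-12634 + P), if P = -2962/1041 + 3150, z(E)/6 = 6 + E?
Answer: 126676963562/347 ≈ 3.6506e+8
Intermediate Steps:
z(E) = 36 + 6*E (z(E) = 6*(6 + E) = 36 + 6*E)
P = 3276188/1041 (P = -2962*1/1041 + 3150 = -2962/1041 + 3150 = 3276188/1041 ≈ 3147.2)
((z(3) + 23*33) - 39294)*(-12634 + P) = (((36 + 6*3) + 23*33) - 39294)*(-12634 + 3276188/1041) = (((36 + 18) + 759) - 39294)*(-9875806/1041) = ((54 + 759) - 39294)*(-9875806/1041) = (813 - 39294)*(-9875806/1041) = -38481*(-9875806/1041) = 126676963562/347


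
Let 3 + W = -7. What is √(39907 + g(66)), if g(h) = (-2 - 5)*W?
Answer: √39977 ≈ 199.94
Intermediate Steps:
W = -10 (W = -3 - 7 = -10)
g(h) = 70 (g(h) = (-2 - 5)*(-10) = -7*(-10) = 70)
√(39907 + g(66)) = √(39907 + 70) = √39977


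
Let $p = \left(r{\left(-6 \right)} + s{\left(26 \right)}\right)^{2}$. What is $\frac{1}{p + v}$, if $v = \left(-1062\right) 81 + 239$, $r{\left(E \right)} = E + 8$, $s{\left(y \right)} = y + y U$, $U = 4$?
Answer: $- \frac{1}{68359} \approx -1.4629 \cdot 10^{-5}$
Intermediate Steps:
$s{\left(y \right)} = 5 y$ ($s{\left(y \right)} = y + y 4 = y + 4 y = 5 y$)
$r{\left(E \right)} = 8 + E$
$v = -85783$ ($v = -86022 + 239 = -85783$)
$p = 17424$ ($p = \left(\left(8 - 6\right) + 5 \cdot 26\right)^{2} = \left(2 + 130\right)^{2} = 132^{2} = 17424$)
$\frac{1}{p + v} = \frac{1}{17424 - 85783} = \frac{1}{-68359} = - \frac{1}{68359}$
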